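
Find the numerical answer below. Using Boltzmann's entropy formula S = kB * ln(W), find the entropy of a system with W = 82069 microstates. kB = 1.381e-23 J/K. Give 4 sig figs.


Step 1: ln(W) = ln(82069) = 11.32
Step 2: S = kB * ln(W) = 1.381e-23 * 11.32
Step 3: S = 1.563e-22 J/K

1.563e-22


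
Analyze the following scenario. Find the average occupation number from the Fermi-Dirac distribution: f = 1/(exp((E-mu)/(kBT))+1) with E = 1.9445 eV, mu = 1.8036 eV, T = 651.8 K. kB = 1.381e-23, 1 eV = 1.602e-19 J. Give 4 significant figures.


Step 1: (E - mu) = 1.9445 - 1.8036 = 0.1409 eV
Step 2: Convert: (E-mu)*eV = 2.257e-20 J
Step 3: x = (E-mu)*eV/(kB*T) = 2.508
Step 4: f = 1/(exp(2.508)+1) = 0.07532

0.07532


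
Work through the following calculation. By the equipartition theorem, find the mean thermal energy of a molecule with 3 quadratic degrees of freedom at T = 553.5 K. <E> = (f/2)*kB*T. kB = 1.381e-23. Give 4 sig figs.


Step 1: f/2 = 3/2 = 1.5
Step 2: kB*T = 1.381e-23 * 553.5 = 7.644e-21
Step 3: <E> = 1.5 * 7.644e-21 = 1.147e-20 J

1.147e-20


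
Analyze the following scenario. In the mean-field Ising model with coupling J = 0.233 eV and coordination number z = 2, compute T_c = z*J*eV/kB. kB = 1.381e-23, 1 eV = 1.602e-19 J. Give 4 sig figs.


Step 1: z*J = 2*0.233 = 0.466 eV
Step 2: Convert to Joules: 0.466*1.602e-19 = 7.465e-20 J
Step 3: T_c = 7.465e-20 / 1.381e-23 = 5406 K

5406


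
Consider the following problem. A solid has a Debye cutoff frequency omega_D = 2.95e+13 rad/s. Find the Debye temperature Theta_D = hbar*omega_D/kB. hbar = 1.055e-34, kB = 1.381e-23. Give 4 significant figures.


Step 1: hbar*omega_D = 1.055e-34 * 2.95e+13 = 3.112e-21 J
Step 2: Theta_D = 3.112e-21 / 1.381e-23
Step 3: Theta_D = 225.4 K

225.4


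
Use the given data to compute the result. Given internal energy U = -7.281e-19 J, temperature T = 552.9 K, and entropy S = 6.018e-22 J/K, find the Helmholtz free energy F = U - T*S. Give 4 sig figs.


Step 1: T*S = 552.9 * 6.018e-22 = 3.327e-19 J
Step 2: F = U - T*S = -7.281e-19 - 3.327e-19
Step 3: F = -1.061e-18 J

-1.061e-18


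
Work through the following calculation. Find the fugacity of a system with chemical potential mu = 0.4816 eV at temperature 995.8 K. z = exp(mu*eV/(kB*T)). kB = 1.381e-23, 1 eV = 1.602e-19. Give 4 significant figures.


Step 1: Convert mu to Joules: 0.4816*1.602e-19 = 7.715e-20 J
Step 2: kB*T = 1.381e-23*995.8 = 1.375e-20 J
Step 3: mu/(kB*T) = 5.61
Step 4: z = exp(5.61) = 273.2

273.2


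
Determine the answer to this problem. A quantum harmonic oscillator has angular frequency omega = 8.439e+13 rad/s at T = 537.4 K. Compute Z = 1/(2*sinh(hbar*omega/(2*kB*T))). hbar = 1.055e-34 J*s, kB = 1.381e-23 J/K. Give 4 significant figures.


Step 1: Compute x = hbar*omega/(kB*T) = 1.055e-34*8.439e+13/(1.381e-23*537.4) = 1.2
Step 2: x/2 = 0.5998
Step 3: sinh(x/2) = 0.6364
Step 4: Z = 1/(2*0.6364) = 0.7856

0.7856


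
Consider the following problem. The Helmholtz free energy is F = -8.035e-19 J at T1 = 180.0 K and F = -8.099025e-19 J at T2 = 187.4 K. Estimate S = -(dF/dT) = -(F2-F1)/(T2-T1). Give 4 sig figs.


Step 1: dF = F2 - F1 = -8.099025e-19 - (-8.035e-19) = -6.4025e-21 J
Step 2: dT = T2 - T1 = 187.4 - 180.0 = 7.4 K
Step 3: S = -dF/dT = -(-6.4025e-21)/7.4 = 8.652e-22 J/K

8.652e-22


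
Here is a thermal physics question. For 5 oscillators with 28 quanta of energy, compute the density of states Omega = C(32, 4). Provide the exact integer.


Step 1: Use binomial coefficient C(32, 4)
Step 2: Numerator = 32! / 28!
Step 3: Denominator = 4!
Step 4: Omega = 35960

35960


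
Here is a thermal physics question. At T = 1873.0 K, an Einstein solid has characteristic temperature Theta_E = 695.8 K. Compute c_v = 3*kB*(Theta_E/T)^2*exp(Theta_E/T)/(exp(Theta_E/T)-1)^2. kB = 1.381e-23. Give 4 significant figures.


Step 1: x = Theta_E/T = 695.8/1873.0 = 0.3715
Step 2: x^2 = 0.138
Step 3: exp(x) = 1.45
Step 4: c_v = 3*1.381e-23*0.138*1.45/(1.45-1)^2 = 4.096e-23

4.096e-23


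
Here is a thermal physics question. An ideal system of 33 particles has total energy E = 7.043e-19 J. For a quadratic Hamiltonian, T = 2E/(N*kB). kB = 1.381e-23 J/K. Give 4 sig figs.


Step 1: Numerator = 2*E = 2*7.043e-19 = 1.409e-18 J
Step 2: Denominator = N*kB = 33*1.381e-23 = 4.557e-22
Step 3: T = 1.409e-18 / 4.557e-22 = 3091 K

3091


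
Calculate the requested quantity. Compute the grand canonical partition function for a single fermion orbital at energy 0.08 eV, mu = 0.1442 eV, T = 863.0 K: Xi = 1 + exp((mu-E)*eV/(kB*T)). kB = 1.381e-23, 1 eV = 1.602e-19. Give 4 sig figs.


Step 1: (mu - E) = 0.1442 - 0.08 = 0.0642 eV
Step 2: x = (mu-E)*eV/(kB*T) = 0.0642*1.602e-19/(1.381e-23*863.0) = 0.863
Step 3: exp(x) = 2.37
Step 4: Xi = 1 + 2.37 = 3.37

3.37


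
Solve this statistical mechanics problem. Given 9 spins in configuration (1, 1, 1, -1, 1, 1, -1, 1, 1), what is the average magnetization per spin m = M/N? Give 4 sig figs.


Step 1: Count up spins (+1): 7, down spins (-1): 2
Step 2: Total magnetization M = 7 - 2 = 5
Step 3: m = M/N = 5/9 = 0.5556

0.5556


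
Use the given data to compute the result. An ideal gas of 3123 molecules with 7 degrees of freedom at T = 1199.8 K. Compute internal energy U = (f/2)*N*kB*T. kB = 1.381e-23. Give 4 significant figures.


Step 1: f/2 = 7/2 = 3.5
Step 2: N*kB*T = 3123*1.381e-23*1199.8 = 5.175e-17
Step 3: U = 3.5 * 5.175e-17 = 1.811e-16 J

1.811e-16


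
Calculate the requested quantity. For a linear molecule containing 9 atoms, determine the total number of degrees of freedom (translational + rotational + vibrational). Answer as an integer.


Step 1: Translational DOF = 3
Step 2: Rotational DOF (linear) = 2
Step 3: Vibrational DOF = 3*9 - 5 = 22
Step 4: Total = 3 + 2 + 22 = 27

27


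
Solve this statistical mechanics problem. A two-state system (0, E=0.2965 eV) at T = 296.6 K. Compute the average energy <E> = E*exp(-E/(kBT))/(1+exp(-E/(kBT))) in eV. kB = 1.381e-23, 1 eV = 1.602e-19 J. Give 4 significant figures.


Step 1: beta*E = 0.2965*1.602e-19/(1.381e-23*296.6) = 11.6
Step 2: exp(-beta*E) = 9.199e-06
Step 3: <E> = 0.2965*9.199e-06/(1+9.199e-06) = 2.728e-06 eV

2.728e-06


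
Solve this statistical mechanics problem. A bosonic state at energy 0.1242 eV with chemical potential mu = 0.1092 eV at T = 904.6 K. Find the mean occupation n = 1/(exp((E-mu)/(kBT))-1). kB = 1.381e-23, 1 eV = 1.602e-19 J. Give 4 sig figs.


Step 1: (E - mu) = 0.015 eV
Step 2: x = (E-mu)*eV/(kB*T) = 0.015*1.602e-19/(1.381e-23*904.6) = 0.1924
Step 3: exp(x) = 1.212
Step 4: n = 1/(exp(x)-1) = 4.715

4.715


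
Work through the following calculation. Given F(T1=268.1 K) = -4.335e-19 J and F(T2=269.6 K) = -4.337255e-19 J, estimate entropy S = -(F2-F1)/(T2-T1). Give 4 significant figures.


Step 1: dF = F2 - F1 = -4.337255e-19 - (-4.335e-19) = -2.255e-22 J
Step 2: dT = T2 - T1 = 269.6 - 268.1 = 1.5 K
Step 3: S = -dF/dT = -(-2.255e-22)/1.5 = 1.503e-22 J/K

1.503e-22


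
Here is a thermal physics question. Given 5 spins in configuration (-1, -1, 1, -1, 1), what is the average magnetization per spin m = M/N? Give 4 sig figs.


Step 1: Count up spins (+1): 2, down spins (-1): 3
Step 2: Total magnetization M = 2 - 3 = -1
Step 3: m = M/N = -1/5 = -0.2

-0.2


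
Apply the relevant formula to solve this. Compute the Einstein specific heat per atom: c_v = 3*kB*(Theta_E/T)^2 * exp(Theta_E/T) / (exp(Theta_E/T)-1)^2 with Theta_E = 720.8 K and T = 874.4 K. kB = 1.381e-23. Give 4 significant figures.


Step 1: x = Theta_E/T = 720.8/874.4 = 0.8243
Step 2: x^2 = 0.6795
Step 3: exp(x) = 2.28
Step 4: c_v = 3*1.381e-23*0.6795*2.28/(2.28-1)^2 = 3.916e-23

3.916e-23


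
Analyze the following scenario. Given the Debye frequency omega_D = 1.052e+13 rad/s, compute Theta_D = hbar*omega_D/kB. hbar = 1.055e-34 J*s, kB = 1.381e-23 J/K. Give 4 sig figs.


Step 1: hbar*omega_D = 1.055e-34 * 1.052e+13 = 1.11e-21 J
Step 2: Theta_D = 1.11e-21 / 1.381e-23
Step 3: Theta_D = 80.37 K

80.37


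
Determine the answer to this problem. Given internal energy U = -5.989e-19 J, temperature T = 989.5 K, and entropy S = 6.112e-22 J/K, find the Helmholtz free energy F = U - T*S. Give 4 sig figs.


Step 1: T*S = 989.5 * 6.112e-22 = 6.048e-19 J
Step 2: F = U - T*S = -5.989e-19 - 6.048e-19
Step 3: F = -1.204e-18 J

-1.204e-18


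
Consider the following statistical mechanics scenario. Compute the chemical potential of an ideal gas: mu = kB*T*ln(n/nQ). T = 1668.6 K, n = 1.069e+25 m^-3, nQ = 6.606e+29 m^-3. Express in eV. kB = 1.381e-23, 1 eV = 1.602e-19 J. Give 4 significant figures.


Step 1: n/nQ = 1.069e+25/6.606e+29 = 1.618e-05
Step 2: ln(n/nQ) = -11.03
Step 3: mu = kB*T*ln(n/nQ) = 2.304e-20*-11.03 = -2.542e-19 J
Step 4: Convert to eV: -2.542e-19/1.602e-19 = -1.587 eV

-1.587


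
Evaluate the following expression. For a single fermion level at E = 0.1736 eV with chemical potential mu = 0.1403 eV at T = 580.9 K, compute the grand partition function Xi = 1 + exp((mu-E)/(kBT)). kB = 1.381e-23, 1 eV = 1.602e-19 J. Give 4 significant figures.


Step 1: (mu - E) = 0.1403 - 0.1736 = -0.0333 eV
Step 2: x = (mu-E)*eV/(kB*T) = -0.0333*1.602e-19/(1.381e-23*580.9) = -0.665
Step 3: exp(x) = 0.5143
Step 4: Xi = 1 + 0.5143 = 1.514

1.514


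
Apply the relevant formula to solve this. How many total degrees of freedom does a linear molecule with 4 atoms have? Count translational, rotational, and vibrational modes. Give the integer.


Step 1: Translational DOF = 3
Step 2: Rotational DOF (linear) = 2
Step 3: Vibrational DOF = 3*4 - 5 = 7
Step 4: Total = 3 + 2 + 7 = 12

12


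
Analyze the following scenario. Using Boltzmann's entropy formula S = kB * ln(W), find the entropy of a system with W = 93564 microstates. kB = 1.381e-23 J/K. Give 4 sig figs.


Step 1: ln(W) = ln(93564) = 11.45
Step 2: S = kB * ln(W) = 1.381e-23 * 11.45
Step 3: S = 1.581e-22 J/K

1.581e-22


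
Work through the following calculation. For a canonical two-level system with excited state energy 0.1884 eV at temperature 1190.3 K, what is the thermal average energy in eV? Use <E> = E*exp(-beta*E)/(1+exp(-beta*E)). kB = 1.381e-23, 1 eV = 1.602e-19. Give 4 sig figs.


Step 1: beta*E = 0.1884*1.602e-19/(1.381e-23*1190.3) = 1.836
Step 2: exp(-beta*E) = 0.1594
Step 3: <E> = 0.1884*0.1594/(1+0.1594) = 0.02591 eV

0.02591


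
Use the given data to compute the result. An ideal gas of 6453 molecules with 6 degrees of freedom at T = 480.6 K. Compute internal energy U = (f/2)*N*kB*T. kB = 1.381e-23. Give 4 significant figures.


Step 1: f/2 = 6/2 = 3.0
Step 2: N*kB*T = 6453*1.381e-23*480.6 = 4.283e-17
Step 3: U = 3.0 * 4.283e-17 = 1.285e-16 J

1.285e-16


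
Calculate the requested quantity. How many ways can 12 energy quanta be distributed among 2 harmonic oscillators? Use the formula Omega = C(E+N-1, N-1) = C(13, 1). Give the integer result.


Step 1: Use binomial coefficient C(13, 1)
Step 2: Numerator = 13! / 12!
Step 3: Denominator = 1!
Step 4: Omega = 13

13


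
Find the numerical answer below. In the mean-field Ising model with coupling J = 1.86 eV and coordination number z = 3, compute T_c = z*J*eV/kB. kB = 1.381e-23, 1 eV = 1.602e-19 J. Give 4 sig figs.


Step 1: z*J = 3*1.86 = 5.58 eV
Step 2: Convert to Joules: 5.58*1.602e-19 = 8.939e-19 J
Step 3: T_c = 8.939e-19 / 1.381e-23 = 6.473e+04 K

6.473e+04


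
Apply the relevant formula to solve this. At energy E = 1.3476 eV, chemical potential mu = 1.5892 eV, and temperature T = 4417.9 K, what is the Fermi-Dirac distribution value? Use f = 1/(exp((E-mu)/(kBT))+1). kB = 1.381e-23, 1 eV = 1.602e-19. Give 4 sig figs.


Step 1: (E - mu) = 1.3476 - 1.5892 = -0.2416 eV
Step 2: Convert: (E-mu)*eV = -3.87e-20 J
Step 3: x = (E-mu)*eV/(kB*T) = -0.6344
Step 4: f = 1/(exp(-0.6344)+1) = 0.6535

0.6535


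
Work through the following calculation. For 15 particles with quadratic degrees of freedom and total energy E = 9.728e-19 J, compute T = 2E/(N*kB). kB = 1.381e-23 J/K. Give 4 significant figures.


Step 1: Numerator = 2*E = 2*9.728e-19 = 1.946e-18 J
Step 2: Denominator = N*kB = 15*1.381e-23 = 2.071e-22
Step 3: T = 1.946e-18 / 2.071e-22 = 9392 K

9392


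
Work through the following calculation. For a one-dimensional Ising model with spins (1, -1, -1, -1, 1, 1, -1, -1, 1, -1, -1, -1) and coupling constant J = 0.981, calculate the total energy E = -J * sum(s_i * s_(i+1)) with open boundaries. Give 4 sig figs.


Step 1: Nearest-neighbor products: -1, 1, 1, -1, 1, -1, 1, -1, -1, 1, 1
Step 2: Sum of products = 1
Step 3: E = -0.981 * 1 = -0.981

-0.981


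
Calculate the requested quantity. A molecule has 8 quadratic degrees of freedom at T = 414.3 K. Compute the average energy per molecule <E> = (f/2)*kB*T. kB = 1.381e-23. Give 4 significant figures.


Step 1: f/2 = 8/2 = 4
Step 2: kB*T = 1.381e-23 * 414.3 = 5.721e-21
Step 3: <E> = 4 * 5.721e-21 = 2.289e-20 J

2.289e-20


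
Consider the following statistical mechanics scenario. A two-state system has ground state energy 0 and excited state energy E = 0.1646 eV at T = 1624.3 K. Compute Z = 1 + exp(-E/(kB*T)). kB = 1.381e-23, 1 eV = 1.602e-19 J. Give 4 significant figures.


Step 1: Compute beta*E = E*eV/(kB*T) = 0.1646*1.602e-19/(1.381e-23*1624.3) = 1.176
Step 2: exp(-beta*E) = exp(-1.176) = 0.3087
Step 3: Z = 1 + 0.3087 = 1.309

1.309


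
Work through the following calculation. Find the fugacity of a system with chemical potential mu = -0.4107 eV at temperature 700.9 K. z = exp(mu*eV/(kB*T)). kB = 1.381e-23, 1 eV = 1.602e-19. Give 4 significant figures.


Step 1: Convert mu to Joules: -0.4107*1.602e-19 = -6.579e-20 J
Step 2: kB*T = 1.381e-23*700.9 = 9.679e-21 J
Step 3: mu/(kB*T) = -6.797
Step 4: z = exp(-6.797) = 0.001117

0.001117


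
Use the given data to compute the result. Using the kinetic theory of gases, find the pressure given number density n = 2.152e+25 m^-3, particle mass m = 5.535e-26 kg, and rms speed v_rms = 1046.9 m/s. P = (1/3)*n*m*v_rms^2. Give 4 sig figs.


Step 1: v_rms^2 = 1046.9^2 = 1.096e+06
Step 2: n*m = 2.152e+25*5.535e-26 = 1.191
Step 3: P = (1/3)*1.191*1.096e+06 = 4.352e+05 Pa

4.352e+05


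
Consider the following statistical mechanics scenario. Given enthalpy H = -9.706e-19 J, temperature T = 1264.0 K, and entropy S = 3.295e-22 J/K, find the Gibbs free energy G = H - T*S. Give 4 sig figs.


Step 1: T*S = 1264.0 * 3.295e-22 = 4.165e-19 J
Step 2: G = H - T*S = -9.706e-19 - 4.165e-19
Step 3: G = -1.387e-18 J

-1.387e-18


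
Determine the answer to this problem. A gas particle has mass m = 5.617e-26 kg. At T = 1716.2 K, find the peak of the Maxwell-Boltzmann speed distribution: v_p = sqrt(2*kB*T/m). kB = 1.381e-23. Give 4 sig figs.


Step 1: Numerator = 2*kB*T = 2*1.381e-23*1716.2 = 4.74e-20
Step 2: Ratio = 4.74e-20 / 5.617e-26 = 8.439e+05
Step 3: v_p = sqrt(8.439e+05) = 918.6 m/s

918.6


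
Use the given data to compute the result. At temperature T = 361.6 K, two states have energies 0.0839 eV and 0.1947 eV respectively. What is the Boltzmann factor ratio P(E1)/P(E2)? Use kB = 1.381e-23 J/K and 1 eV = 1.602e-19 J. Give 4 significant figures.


Step 1: Compute energy difference dE = E1 - E2 = 0.0839 - 0.1947 = -0.1108 eV
Step 2: Convert to Joules: dE_J = -0.1108 * 1.602e-19 = -1.775e-20 J
Step 3: Compute exponent = -dE_J / (kB * T) = -(-1.775e-20) / (1.381e-23 * 361.6) = 3.555
Step 4: P(E1)/P(E2) = exp(3.555) = 34.97

34.97


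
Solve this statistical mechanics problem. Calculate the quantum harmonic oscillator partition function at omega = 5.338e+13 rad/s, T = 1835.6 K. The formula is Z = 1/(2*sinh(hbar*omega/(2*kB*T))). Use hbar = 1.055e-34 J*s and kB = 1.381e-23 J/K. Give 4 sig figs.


Step 1: Compute x = hbar*omega/(kB*T) = 1.055e-34*5.338e+13/(1.381e-23*1835.6) = 0.2222
Step 2: x/2 = 0.1111
Step 3: sinh(x/2) = 0.1113
Step 4: Z = 1/(2*0.1113) = 4.492

4.492


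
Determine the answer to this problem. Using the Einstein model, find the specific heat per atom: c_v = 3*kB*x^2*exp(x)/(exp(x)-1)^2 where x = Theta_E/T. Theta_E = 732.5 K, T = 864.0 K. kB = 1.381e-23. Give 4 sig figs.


Step 1: x = Theta_E/T = 732.5/864.0 = 0.8478
Step 2: x^2 = 0.7188
Step 3: exp(x) = 2.335
Step 4: c_v = 3*1.381e-23*0.7188*2.335/(2.335-1)^2 = 3.904e-23

3.904e-23


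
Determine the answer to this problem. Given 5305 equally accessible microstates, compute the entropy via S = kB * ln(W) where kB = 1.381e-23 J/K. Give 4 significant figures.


Step 1: ln(W) = ln(5305) = 8.576
Step 2: S = kB * ln(W) = 1.381e-23 * 8.576
Step 3: S = 1.184e-22 J/K

1.184e-22


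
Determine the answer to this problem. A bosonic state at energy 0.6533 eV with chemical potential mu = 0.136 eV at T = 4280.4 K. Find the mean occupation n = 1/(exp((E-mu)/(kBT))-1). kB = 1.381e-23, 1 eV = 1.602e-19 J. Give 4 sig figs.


Step 1: (E - mu) = 0.5173 eV
Step 2: x = (E-mu)*eV/(kB*T) = 0.5173*1.602e-19/(1.381e-23*4280.4) = 1.402
Step 3: exp(x) = 4.063
Step 4: n = 1/(exp(x)-1) = 0.3265

0.3265


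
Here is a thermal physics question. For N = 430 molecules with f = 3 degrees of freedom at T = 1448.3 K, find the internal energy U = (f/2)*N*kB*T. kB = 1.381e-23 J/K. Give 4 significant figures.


Step 1: f/2 = 3/2 = 1.5
Step 2: N*kB*T = 430*1.381e-23*1448.3 = 8.6e-18
Step 3: U = 1.5 * 8.6e-18 = 1.29e-17 J

1.29e-17


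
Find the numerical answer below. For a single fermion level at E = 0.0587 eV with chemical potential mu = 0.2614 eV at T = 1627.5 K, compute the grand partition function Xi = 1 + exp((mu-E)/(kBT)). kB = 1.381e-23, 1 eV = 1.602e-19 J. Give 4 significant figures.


Step 1: (mu - E) = 0.2614 - 0.0587 = 0.2027 eV
Step 2: x = (mu-E)*eV/(kB*T) = 0.2027*1.602e-19/(1.381e-23*1627.5) = 1.445
Step 3: exp(x) = 4.241
Step 4: Xi = 1 + 4.241 = 5.241

5.241


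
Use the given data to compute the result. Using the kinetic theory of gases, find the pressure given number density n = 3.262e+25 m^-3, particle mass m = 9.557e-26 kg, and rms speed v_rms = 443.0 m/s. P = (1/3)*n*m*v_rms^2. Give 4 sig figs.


Step 1: v_rms^2 = 443.0^2 = 1.962e+05
Step 2: n*m = 3.262e+25*9.557e-26 = 3.117
Step 3: P = (1/3)*3.117*1.962e+05 = 2.039e+05 Pa

2.039e+05


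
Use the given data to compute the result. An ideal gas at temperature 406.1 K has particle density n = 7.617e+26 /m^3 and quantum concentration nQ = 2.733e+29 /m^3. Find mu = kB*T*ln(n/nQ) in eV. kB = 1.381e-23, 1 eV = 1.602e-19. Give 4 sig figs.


Step 1: n/nQ = 7.617e+26/2.733e+29 = 0.002787
Step 2: ln(n/nQ) = -5.883
Step 3: mu = kB*T*ln(n/nQ) = 5.608e-21*-5.883 = -3.299e-20 J
Step 4: Convert to eV: -3.299e-20/1.602e-19 = -0.2059 eV

-0.2059


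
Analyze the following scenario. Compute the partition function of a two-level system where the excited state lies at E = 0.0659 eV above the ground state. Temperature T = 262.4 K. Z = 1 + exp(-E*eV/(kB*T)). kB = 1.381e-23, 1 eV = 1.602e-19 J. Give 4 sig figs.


Step 1: Compute beta*E = E*eV/(kB*T) = 0.0659*1.602e-19/(1.381e-23*262.4) = 2.913
Step 2: exp(-beta*E) = exp(-2.913) = 0.05429
Step 3: Z = 1 + 0.05429 = 1.054

1.054


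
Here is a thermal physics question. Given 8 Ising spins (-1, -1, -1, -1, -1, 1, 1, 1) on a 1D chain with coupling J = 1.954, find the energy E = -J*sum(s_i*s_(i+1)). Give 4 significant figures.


Step 1: Nearest-neighbor products: 1, 1, 1, 1, -1, 1, 1
Step 2: Sum of products = 5
Step 3: E = -1.954 * 5 = -9.77

-9.77


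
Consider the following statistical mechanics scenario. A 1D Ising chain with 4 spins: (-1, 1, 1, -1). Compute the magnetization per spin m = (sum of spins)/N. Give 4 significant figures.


Step 1: Count up spins (+1): 2, down spins (-1): 2
Step 2: Total magnetization M = 2 - 2 = 0
Step 3: m = M/N = 0/4 = 0

0


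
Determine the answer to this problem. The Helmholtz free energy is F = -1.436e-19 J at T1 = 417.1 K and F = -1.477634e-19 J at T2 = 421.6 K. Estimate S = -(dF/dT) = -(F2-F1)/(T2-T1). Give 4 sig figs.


Step 1: dF = F2 - F1 = -1.477634e-19 - (-1.436e-19) = -4.1634e-21 J
Step 2: dT = T2 - T1 = 421.6 - 417.1 = 4.5 K
Step 3: S = -dF/dT = -(-4.1634e-21)/4.5 = 9.252e-22 J/K

9.252e-22


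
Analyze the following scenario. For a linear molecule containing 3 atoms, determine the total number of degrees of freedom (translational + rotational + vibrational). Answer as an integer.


Step 1: Translational DOF = 3
Step 2: Rotational DOF (linear) = 2
Step 3: Vibrational DOF = 3*3 - 5 = 4
Step 4: Total = 3 + 2 + 4 = 9

9


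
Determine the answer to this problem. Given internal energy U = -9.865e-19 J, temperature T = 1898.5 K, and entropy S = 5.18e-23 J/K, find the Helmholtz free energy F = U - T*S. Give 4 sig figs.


Step 1: T*S = 1898.5 * 5.18e-23 = 9.834e-20 J
Step 2: F = U - T*S = -9.865e-19 - 9.834e-20
Step 3: F = -1.085e-18 J

-1.085e-18


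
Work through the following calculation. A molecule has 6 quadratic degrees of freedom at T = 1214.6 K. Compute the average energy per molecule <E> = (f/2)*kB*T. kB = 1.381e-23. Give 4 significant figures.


Step 1: f/2 = 6/2 = 3
Step 2: kB*T = 1.381e-23 * 1214.6 = 1.677e-20
Step 3: <E> = 3 * 1.677e-20 = 5.032e-20 J

5.032e-20


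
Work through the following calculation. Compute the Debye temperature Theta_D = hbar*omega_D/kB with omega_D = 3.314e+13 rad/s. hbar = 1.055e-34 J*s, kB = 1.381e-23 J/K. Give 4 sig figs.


Step 1: hbar*omega_D = 1.055e-34 * 3.314e+13 = 3.496e-21 J
Step 2: Theta_D = 3.496e-21 / 1.381e-23
Step 3: Theta_D = 253.2 K

253.2


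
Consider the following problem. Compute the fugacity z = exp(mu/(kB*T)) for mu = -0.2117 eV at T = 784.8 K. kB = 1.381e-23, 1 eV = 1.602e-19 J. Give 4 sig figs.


Step 1: Convert mu to Joules: -0.2117*1.602e-19 = -3.391e-20 J
Step 2: kB*T = 1.381e-23*784.8 = 1.084e-20 J
Step 3: mu/(kB*T) = -3.129
Step 4: z = exp(-3.129) = 0.04375

0.04375


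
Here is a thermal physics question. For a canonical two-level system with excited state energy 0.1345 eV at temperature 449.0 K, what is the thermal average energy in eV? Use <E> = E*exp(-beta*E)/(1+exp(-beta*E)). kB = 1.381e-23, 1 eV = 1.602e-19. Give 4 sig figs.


Step 1: beta*E = 0.1345*1.602e-19/(1.381e-23*449.0) = 3.475
Step 2: exp(-beta*E) = 0.03096
Step 3: <E> = 0.1345*0.03096/(1+0.03096) = 0.00404 eV

0.00404


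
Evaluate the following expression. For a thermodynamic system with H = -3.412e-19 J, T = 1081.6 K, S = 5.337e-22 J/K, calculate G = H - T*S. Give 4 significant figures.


Step 1: T*S = 1081.6 * 5.337e-22 = 5.772e-19 J
Step 2: G = H - T*S = -3.412e-19 - 5.772e-19
Step 3: G = -9.184e-19 J

-9.184e-19


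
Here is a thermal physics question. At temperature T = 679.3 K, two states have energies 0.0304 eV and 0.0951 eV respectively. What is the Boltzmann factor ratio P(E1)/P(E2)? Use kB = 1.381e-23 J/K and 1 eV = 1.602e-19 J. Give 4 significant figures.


Step 1: Compute energy difference dE = E1 - E2 = 0.0304 - 0.0951 = -0.0647 eV
Step 2: Convert to Joules: dE_J = -0.0647 * 1.602e-19 = -1.036e-20 J
Step 3: Compute exponent = -dE_J / (kB * T) = -(-1.036e-20) / (1.381e-23 * 679.3) = 1.105
Step 4: P(E1)/P(E2) = exp(1.105) = 3.019

3.019


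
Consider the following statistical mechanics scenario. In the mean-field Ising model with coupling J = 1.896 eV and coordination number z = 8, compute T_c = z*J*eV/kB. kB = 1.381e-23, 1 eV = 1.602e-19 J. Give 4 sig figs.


Step 1: z*J = 8*1.896 = 15.17 eV
Step 2: Convert to Joules: 15.17*1.602e-19 = 2.43e-18 J
Step 3: T_c = 2.43e-18 / 1.381e-23 = 1.76e+05 K

1.76e+05


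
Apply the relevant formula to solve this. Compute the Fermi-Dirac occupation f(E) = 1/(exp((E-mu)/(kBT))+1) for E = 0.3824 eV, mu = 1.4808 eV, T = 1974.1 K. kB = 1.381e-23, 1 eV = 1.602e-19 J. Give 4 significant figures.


Step 1: (E - mu) = 0.3824 - 1.4808 = -1.098 eV
Step 2: Convert: (E-mu)*eV = -1.76e-19 J
Step 3: x = (E-mu)*eV/(kB*T) = -6.454
Step 4: f = 1/(exp(-6.454)+1) = 0.9984

0.9984


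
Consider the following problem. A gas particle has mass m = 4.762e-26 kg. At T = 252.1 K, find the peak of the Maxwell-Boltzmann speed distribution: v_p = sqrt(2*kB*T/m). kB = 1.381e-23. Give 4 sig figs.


Step 1: Numerator = 2*kB*T = 2*1.381e-23*252.1 = 6.963e-21
Step 2: Ratio = 6.963e-21 / 4.762e-26 = 1.462e+05
Step 3: v_p = sqrt(1.462e+05) = 382.4 m/s

382.4


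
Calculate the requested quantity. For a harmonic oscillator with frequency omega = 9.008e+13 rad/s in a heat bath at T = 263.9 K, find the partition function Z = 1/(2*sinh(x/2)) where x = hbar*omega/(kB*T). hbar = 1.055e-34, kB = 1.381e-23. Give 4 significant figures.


Step 1: Compute x = hbar*omega/(kB*T) = 1.055e-34*9.008e+13/(1.381e-23*263.9) = 2.608
Step 2: x/2 = 1.304
Step 3: sinh(x/2) = 1.706
Step 4: Z = 1/(2*1.706) = 0.2931

0.2931


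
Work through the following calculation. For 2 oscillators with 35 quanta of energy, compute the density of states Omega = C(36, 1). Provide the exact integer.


Step 1: Use binomial coefficient C(36, 1)
Step 2: Numerator = 36! / 35!
Step 3: Denominator = 1!
Step 4: Omega = 36

36


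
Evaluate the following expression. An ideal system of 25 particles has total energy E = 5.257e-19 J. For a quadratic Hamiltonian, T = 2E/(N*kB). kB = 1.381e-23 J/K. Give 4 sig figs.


Step 1: Numerator = 2*E = 2*5.257e-19 = 1.051e-18 J
Step 2: Denominator = N*kB = 25*1.381e-23 = 3.452e-22
Step 3: T = 1.051e-18 / 3.452e-22 = 3045 K

3045


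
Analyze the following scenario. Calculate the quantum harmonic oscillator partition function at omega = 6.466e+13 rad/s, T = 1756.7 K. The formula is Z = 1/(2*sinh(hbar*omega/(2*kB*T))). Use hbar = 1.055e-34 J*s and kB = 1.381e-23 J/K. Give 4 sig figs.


Step 1: Compute x = hbar*omega/(kB*T) = 1.055e-34*6.466e+13/(1.381e-23*1756.7) = 0.2812
Step 2: x/2 = 0.1406
Step 3: sinh(x/2) = 0.1411
Step 4: Z = 1/(2*0.1411) = 3.545

3.545


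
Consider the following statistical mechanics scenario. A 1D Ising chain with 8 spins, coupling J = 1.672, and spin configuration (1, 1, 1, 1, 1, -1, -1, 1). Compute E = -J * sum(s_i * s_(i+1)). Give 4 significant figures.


Step 1: Nearest-neighbor products: 1, 1, 1, 1, -1, 1, -1
Step 2: Sum of products = 3
Step 3: E = -1.672 * 3 = -5.016

-5.016


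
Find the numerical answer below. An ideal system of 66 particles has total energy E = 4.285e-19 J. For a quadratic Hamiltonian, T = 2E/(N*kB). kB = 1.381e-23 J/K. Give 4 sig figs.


Step 1: Numerator = 2*E = 2*4.285e-19 = 8.57e-19 J
Step 2: Denominator = N*kB = 66*1.381e-23 = 9.115e-22
Step 3: T = 8.57e-19 / 9.115e-22 = 940.2 K

940.2


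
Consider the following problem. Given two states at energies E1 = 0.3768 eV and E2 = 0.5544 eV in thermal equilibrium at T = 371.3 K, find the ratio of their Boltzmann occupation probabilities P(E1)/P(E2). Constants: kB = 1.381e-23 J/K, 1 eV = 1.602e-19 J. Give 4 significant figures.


Step 1: Compute energy difference dE = E1 - E2 = 0.3768 - 0.5544 = -0.1776 eV
Step 2: Convert to Joules: dE_J = -0.1776 * 1.602e-19 = -2.845e-20 J
Step 3: Compute exponent = -dE_J / (kB * T) = -(-2.845e-20) / (1.381e-23 * 371.3) = 5.549
Step 4: P(E1)/P(E2) = exp(5.549) = 256.9

256.9


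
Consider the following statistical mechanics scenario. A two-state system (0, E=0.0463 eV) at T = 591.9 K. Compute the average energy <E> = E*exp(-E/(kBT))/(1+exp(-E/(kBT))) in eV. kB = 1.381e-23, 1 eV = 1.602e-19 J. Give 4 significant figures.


Step 1: beta*E = 0.0463*1.602e-19/(1.381e-23*591.9) = 0.9074
Step 2: exp(-beta*E) = 0.4036
Step 3: <E> = 0.0463*0.4036/(1+0.4036) = 0.01331 eV

0.01331


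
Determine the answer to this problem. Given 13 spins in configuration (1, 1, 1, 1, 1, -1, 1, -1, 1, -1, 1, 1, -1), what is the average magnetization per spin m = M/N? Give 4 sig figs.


Step 1: Count up spins (+1): 9, down spins (-1): 4
Step 2: Total magnetization M = 9 - 4 = 5
Step 3: m = M/N = 5/13 = 0.3846

0.3846


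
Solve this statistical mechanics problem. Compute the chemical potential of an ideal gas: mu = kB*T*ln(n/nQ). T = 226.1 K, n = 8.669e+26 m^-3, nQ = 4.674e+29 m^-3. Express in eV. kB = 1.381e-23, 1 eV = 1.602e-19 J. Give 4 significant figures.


Step 1: n/nQ = 8.669e+26/4.674e+29 = 0.001855
Step 2: ln(n/nQ) = -6.29
Step 3: mu = kB*T*ln(n/nQ) = 3.122e-21*-6.29 = -1.964e-20 J
Step 4: Convert to eV: -1.964e-20/1.602e-19 = -0.1226 eV

-0.1226


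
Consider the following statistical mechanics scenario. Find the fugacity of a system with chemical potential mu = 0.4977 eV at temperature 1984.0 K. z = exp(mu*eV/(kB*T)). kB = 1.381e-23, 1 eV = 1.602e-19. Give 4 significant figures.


Step 1: Convert mu to Joules: 0.4977*1.602e-19 = 7.973e-20 J
Step 2: kB*T = 1.381e-23*1984.0 = 2.74e-20 J
Step 3: mu/(kB*T) = 2.91
Step 4: z = exp(2.91) = 18.36

18.36


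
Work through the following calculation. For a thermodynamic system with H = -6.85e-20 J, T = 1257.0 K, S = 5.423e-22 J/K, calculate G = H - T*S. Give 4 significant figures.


Step 1: T*S = 1257.0 * 5.423e-22 = 6.817e-19 J
Step 2: G = H - T*S = -6.85e-20 - 6.817e-19
Step 3: G = -7.502e-19 J

-7.502e-19


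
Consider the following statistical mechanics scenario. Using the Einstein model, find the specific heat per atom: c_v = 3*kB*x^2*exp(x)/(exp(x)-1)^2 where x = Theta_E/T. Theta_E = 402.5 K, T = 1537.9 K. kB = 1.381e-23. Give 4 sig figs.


Step 1: x = Theta_E/T = 402.5/1537.9 = 0.2617
Step 2: x^2 = 0.0685
Step 3: exp(x) = 1.299
Step 4: c_v = 3*1.381e-23*0.0685*1.299/(1.299-1)^2 = 4.119e-23

4.119e-23


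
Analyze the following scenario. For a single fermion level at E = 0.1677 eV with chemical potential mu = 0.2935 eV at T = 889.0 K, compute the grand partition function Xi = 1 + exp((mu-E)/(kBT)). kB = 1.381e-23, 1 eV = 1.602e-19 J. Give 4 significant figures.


Step 1: (mu - E) = 0.2935 - 0.1677 = 0.1258 eV
Step 2: x = (mu-E)*eV/(kB*T) = 0.1258*1.602e-19/(1.381e-23*889.0) = 1.642
Step 3: exp(x) = 5.163
Step 4: Xi = 1 + 5.163 = 6.163

6.163


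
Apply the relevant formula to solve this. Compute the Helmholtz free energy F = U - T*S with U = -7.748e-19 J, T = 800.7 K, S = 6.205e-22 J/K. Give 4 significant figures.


Step 1: T*S = 800.7 * 6.205e-22 = 4.968e-19 J
Step 2: F = U - T*S = -7.748e-19 - 4.968e-19
Step 3: F = -1.272e-18 J

-1.272e-18


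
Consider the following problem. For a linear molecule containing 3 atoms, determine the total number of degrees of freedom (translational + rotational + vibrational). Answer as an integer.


Step 1: Translational DOF = 3
Step 2: Rotational DOF (linear) = 2
Step 3: Vibrational DOF = 3*3 - 5 = 4
Step 4: Total = 3 + 2 + 4 = 9

9


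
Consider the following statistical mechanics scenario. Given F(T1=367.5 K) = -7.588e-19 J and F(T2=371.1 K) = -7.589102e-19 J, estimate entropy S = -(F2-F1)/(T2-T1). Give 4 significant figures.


Step 1: dF = F2 - F1 = -7.589102e-19 - (-7.588e-19) = -1.102e-22 J
Step 2: dT = T2 - T1 = 371.1 - 367.5 = 3.6 K
Step 3: S = -dF/dT = -(-1.102e-22)/3.6 = 3.061e-23 J/K

3.061e-23


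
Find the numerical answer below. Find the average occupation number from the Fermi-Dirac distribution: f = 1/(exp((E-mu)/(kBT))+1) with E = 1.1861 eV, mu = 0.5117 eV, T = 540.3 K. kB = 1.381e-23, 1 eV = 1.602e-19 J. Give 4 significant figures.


Step 1: (E - mu) = 1.1861 - 0.5117 = 0.6744 eV
Step 2: Convert: (E-mu)*eV = 1.08e-19 J
Step 3: x = (E-mu)*eV/(kB*T) = 14.48
Step 4: f = 1/(exp(14.48)+1) = 5.148e-07

5.148e-07


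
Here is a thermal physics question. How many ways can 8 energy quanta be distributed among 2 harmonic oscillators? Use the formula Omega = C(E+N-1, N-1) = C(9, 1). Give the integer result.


Step 1: Use binomial coefficient C(9, 1)
Step 2: Numerator = 9! / 8!
Step 3: Denominator = 1!
Step 4: Omega = 9

9


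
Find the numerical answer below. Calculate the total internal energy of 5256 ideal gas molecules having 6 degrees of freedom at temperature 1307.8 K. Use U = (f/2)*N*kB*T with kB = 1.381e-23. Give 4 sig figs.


Step 1: f/2 = 6/2 = 3.0
Step 2: N*kB*T = 5256*1.381e-23*1307.8 = 9.493e-17
Step 3: U = 3.0 * 9.493e-17 = 2.848e-16 J

2.848e-16


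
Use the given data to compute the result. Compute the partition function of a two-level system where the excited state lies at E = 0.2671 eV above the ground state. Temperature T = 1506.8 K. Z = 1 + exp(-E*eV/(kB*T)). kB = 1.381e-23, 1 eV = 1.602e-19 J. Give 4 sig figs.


Step 1: Compute beta*E = E*eV/(kB*T) = 0.2671*1.602e-19/(1.381e-23*1506.8) = 2.056
Step 2: exp(-beta*E) = exp(-2.056) = 0.1279
Step 3: Z = 1 + 0.1279 = 1.128

1.128


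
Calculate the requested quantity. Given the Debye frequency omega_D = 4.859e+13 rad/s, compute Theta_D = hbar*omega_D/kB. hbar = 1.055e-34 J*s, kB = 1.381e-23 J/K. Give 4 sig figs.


Step 1: hbar*omega_D = 1.055e-34 * 4.859e+13 = 5.126e-21 J
Step 2: Theta_D = 5.126e-21 / 1.381e-23
Step 3: Theta_D = 371.2 K

371.2


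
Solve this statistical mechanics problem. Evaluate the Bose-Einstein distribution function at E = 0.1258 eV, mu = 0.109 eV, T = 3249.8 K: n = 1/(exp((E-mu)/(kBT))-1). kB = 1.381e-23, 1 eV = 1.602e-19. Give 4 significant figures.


Step 1: (E - mu) = 0.0168 eV
Step 2: x = (E-mu)*eV/(kB*T) = 0.0168*1.602e-19/(1.381e-23*3249.8) = 0.05997
Step 3: exp(x) = 1.062
Step 4: n = 1/(exp(x)-1) = 16.18

16.18


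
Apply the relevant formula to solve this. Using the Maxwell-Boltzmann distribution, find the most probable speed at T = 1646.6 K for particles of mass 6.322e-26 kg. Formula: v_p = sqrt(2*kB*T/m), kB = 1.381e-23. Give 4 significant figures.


Step 1: Numerator = 2*kB*T = 2*1.381e-23*1646.6 = 4.548e-20
Step 2: Ratio = 4.548e-20 / 6.322e-26 = 7.194e+05
Step 3: v_p = sqrt(7.194e+05) = 848.2 m/s

848.2


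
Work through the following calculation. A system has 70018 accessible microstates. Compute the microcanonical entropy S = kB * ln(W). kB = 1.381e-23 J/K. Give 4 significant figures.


Step 1: ln(W) = ln(70018) = 11.16
Step 2: S = kB * ln(W) = 1.381e-23 * 11.16
Step 3: S = 1.541e-22 J/K

1.541e-22


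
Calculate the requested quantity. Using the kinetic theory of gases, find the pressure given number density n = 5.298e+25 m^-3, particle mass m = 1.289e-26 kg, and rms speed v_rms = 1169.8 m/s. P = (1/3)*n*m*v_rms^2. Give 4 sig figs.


Step 1: v_rms^2 = 1169.8^2 = 1.368e+06
Step 2: n*m = 5.298e+25*1.289e-26 = 0.6829
Step 3: P = (1/3)*0.6829*1.368e+06 = 3.115e+05 Pa

3.115e+05


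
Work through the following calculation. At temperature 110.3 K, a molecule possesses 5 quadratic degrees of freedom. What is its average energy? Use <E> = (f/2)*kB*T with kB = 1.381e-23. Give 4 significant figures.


Step 1: f/2 = 5/2 = 2.5
Step 2: kB*T = 1.381e-23 * 110.3 = 1.523e-21
Step 3: <E> = 2.5 * 1.523e-21 = 3.808e-21 J

3.808e-21


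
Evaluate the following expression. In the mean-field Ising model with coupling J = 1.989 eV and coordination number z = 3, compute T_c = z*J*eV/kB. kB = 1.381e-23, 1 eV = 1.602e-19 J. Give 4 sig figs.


Step 1: z*J = 3*1.989 = 5.967 eV
Step 2: Convert to Joules: 5.967*1.602e-19 = 9.559e-19 J
Step 3: T_c = 9.559e-19 / 1.381e-23 = 6.922e+04 K

6.922e+04


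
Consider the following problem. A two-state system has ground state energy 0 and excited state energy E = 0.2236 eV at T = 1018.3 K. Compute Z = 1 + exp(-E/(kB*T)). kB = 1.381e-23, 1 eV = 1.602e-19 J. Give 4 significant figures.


Step 1: Compute beta*E = E*eV/(kB*T) = 0.2236*1.602e-19/(1.381e-23*1018.3) = 2.547
Step 2: exp(-beta*E) = exp(-2.547) = 0.0783
Step 3: Z = 1 + 0.0783 = 1.078

1.078


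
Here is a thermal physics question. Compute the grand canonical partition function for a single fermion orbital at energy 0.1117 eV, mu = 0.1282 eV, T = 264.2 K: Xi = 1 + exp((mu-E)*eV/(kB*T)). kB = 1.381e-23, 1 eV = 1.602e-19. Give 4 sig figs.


Step 1: (mu - E) = 0.1282 - 0.1117 = 0.0165 eV
Step 2: x = (mu-E)*eV/(kB*T) = 0.0165*1.602e-19/(1.381e-23*264.2) = 0.7245
Step 3: exp(x) = 2.064
Step 4: Xi = 1 + 2.064 = 3.064

3.064


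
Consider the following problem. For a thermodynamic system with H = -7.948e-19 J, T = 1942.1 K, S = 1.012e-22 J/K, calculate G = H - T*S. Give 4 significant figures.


Step 1: T*S = 1942.1 * 1.012e-22 = 1.965e-19 J
Step 2: G = H - T*S = -7.948e-19 - 1.965e-19
Step 3: G = -9.913e-19 J

-9.913e-19


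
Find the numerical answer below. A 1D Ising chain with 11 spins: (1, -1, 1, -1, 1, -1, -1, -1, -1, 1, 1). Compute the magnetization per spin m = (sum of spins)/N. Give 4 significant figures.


Step 1: Count up spins (+1): 5, down spins (-1): 6
Step 2: Total magnetization M = 5 - 6 = -1
Step 3: m = M/N = -1/11 = -0.09091

-0.09091


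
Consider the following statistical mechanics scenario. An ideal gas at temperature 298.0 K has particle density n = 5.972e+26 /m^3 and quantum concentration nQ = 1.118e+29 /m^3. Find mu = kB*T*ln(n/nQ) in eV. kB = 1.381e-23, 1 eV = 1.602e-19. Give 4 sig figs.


Step 1: n/nQ = 5.972e+26/1.118e+29 = 0.005342
Step 2: ln(n/nQ) = -5.232
Step 3: mu = kB*T*ln(n/nQ) = 4.115e-21*-5.232 = -2.153e-20 J
Step 4: Convert to eV: -2.153e-20/1.602e-19 = -0.1344 eV

-0.1344


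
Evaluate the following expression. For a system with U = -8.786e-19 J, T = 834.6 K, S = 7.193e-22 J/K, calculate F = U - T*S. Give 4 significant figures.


Step 1: T*S = 834.6 * 7.193e-22 = 6.003e-19 J
Step 2: F = U - T*S = -8.786e-19 - 6.003e-19
Step 3: F = -1.479e-18 J

-1.479e-18


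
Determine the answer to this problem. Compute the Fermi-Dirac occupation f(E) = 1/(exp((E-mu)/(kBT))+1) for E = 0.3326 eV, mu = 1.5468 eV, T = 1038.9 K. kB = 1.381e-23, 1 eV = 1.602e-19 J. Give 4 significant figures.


Step 1: (E - mu) = 0.3326 - 1.5468 = -1.214 eV
Step 2: Convert: (E-mu)*eV = -1.945e-19 J
Step 3: x = (E-mu)*eV/(kB*T) = -13.56
Step 4: f = 1/(exp(-13.56)+1) = 1

1


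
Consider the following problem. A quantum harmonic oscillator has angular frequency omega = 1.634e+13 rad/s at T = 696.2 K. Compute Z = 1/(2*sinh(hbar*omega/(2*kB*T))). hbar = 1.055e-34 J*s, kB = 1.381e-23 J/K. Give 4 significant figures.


Step 1: Compute x = hbar*omega/(kB*T) = 1.055e-34*1.634e+13/(1.381e-23*696.2) = 0.1793
Step 2: x/2 = 0.08965
Step 3: sinh(x/2) = 0.08977
Step 4: Z = 1/(2*0.08977) = 5.57

5.57


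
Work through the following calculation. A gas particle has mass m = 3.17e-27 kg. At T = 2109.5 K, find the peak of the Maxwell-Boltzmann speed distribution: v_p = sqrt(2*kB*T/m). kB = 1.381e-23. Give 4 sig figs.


Step 1: Numerator = 2*kB*T = 2*1.381e-23*2109.5 = 5.826e-20
Step 2: Ratio = 5.826e-20 / 3.17e-27 = 1.838e+07
Step 3: v_p = sqrt(1.838e+07) = 4287 m/s

4287


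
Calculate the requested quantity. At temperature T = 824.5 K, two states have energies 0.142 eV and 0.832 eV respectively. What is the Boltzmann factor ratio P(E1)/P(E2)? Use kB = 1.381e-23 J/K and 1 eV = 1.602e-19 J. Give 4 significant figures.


Step 1: Compute energy difference dE = E1 - E2 = 0.142 - 0.832 = -0.69 eV
Step 2: Convert to Joules: dE_J = -0.69 * 1.602e-19 = -1.105e-19 J
Step 3: Compute exponent = -dE_J / (kB * T) = -(-1.105e-19) / (1.381e-23 * 824.5) = 9.708
Step 4: P(E1)/P(E2) = exp(9.708) = 1.645e+04

1.645e+04


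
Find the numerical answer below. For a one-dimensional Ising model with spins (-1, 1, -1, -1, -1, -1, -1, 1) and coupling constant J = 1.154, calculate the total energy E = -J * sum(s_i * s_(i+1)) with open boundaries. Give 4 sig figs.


Step 1: Nearest-neighbor products: -1, -1, 1, 1, 1, 1, -1
Step 2: Sum of products = 1
Step 3: E = -1.154 * 1 = -1.154

-1.154


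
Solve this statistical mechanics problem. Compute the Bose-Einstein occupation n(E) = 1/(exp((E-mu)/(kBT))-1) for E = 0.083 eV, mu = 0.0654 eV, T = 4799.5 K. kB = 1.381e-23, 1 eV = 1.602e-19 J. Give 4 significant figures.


Step 1: (E - mu) = 0.0176 eV
Step 2: x = (E-mu)*eV/(kB*T) = 0.0176*1.602e-19/(1.381e-23*4799.5) = 0.04254
Step 3: exp(x) = 1.043
Step 4: n = 1/(exp(x)-1) = 23.01

23.01


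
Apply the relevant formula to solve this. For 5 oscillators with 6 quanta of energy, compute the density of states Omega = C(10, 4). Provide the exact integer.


Step 1: Use binomial coefficient C(10, 4)
Step 2: Numerator = 10! / 6!
Step 3: Denominator = 4!
Step 4: Omega = 210

210


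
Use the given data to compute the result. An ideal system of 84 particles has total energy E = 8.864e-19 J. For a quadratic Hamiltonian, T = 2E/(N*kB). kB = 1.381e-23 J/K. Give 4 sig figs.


Step 1: Numerator = 2*E = 2*8.864e-19 = 1.773e-18 J
Step 2: Denominator = N*kB = 84*1.381e-23 = 1.16e-21
Step 3: T = 1.773e-18 / 1.16e-21 = 1528 K

1528
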